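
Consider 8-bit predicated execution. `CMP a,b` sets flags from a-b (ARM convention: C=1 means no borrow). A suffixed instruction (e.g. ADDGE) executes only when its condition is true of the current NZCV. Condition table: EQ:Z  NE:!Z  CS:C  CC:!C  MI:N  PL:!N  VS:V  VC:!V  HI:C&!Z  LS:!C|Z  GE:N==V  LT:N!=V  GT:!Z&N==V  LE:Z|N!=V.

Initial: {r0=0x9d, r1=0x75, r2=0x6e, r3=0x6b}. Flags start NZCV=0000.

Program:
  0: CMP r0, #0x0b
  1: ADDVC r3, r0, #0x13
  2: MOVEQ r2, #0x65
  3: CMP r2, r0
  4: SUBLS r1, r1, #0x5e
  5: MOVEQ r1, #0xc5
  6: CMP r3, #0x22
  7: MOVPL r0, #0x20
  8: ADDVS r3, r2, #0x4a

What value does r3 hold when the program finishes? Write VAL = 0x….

VAL = 0xb0

[0] flags=1010 → (cmp)
[1] flags=1010 VC?T → r3=0xb0
[2] flags=1010 EQ?F → skip
[3] flags=1001 → (cmp)
[4] flags=1001 LS?T → r1=0x17
[5] flags=1001 EQ?F → skip
[6] flags=1010 → (cmp)
[7] flags=1010 PL?F → skip
[8] flags=1010 VS?F → skip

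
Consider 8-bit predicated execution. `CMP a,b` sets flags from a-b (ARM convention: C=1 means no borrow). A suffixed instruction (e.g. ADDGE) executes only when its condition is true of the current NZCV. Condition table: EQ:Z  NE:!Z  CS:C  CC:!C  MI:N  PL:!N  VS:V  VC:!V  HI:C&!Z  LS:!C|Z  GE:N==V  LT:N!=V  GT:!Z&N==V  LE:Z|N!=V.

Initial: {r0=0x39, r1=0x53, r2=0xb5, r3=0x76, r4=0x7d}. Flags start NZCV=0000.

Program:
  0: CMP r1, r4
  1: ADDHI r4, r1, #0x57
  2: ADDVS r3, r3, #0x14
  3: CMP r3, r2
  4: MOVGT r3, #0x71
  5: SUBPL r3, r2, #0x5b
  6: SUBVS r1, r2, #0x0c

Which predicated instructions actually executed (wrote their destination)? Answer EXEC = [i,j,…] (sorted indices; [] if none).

[0] flags=1000 → (cmp)
[1] flags=1000 HI?F → skip
[2] flags=1000 VS?F → skip
[3] flags=1001 → (cmp)
[4] flags=1001 GT?T → r3=0x71
[5] flags=1001 PL?F → skip
[6] flags=1001 VS?T → r1=0xa9

EXEC = [4,6]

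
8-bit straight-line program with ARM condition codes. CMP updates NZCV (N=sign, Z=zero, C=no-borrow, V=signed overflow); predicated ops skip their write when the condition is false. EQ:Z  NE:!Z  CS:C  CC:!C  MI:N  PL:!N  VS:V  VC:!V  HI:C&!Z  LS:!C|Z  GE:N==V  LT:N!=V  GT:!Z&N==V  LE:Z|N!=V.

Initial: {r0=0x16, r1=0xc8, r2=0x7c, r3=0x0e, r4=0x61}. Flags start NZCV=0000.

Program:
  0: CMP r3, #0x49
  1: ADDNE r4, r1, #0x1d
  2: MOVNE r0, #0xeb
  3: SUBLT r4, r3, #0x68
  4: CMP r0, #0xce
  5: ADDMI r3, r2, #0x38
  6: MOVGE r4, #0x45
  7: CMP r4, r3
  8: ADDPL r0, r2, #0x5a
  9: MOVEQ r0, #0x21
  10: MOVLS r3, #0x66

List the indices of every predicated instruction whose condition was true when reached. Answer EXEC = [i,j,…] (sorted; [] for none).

EXEC = [1,2,3,6,8]

0: ✓ CMP  NZCV=1000
1: ✓ ADDNE  r4←0xe5
2: ✓ MOVNE  r0←0xeb
3: ✓ SUBLT  r4←0xa6
4: ✓ CMP  NZCV=0010
5: · ADDMI
6: ✓ MOVGE  r4←0x45
7: ✓ CMP  NZCV=0010
8: ✓ ADDPL  r0←0xd6
9: · MOVEQ
10: · MOVLS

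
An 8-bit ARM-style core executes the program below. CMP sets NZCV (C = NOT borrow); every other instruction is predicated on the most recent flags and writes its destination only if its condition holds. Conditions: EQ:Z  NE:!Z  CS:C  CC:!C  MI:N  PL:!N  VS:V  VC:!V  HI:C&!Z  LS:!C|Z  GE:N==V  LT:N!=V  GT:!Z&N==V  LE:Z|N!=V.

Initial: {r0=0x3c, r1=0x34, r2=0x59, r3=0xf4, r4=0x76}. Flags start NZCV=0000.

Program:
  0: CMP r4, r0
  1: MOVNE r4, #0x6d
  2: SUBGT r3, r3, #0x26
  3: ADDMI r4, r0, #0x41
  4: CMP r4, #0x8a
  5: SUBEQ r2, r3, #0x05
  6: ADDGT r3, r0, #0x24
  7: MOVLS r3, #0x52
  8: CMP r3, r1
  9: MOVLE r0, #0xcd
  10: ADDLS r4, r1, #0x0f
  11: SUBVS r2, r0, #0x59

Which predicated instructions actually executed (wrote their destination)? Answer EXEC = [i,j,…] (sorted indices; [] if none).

[0] flags=0010 → (cmp)
[1] flags=0010 NE?T → r4=0x6d
[2] flags=0010 GT?T → r3=0xce
[3] flags=0010 MI?F → skip
[4] flags=1001 → (cmp)
[5] flags=1001 EQ?F → skip
[6] flags=1001 GT?T → r3=0x60
[7] flags=1001 LS?T → r3=0x52
[8] flags=0010 → (cmp)
[9] flags=0010 LE?F → skip
[10] flags=0010 LS?F → skip
[11] flags=0010 VS?F → skip

EXEC = [1,2,6,7]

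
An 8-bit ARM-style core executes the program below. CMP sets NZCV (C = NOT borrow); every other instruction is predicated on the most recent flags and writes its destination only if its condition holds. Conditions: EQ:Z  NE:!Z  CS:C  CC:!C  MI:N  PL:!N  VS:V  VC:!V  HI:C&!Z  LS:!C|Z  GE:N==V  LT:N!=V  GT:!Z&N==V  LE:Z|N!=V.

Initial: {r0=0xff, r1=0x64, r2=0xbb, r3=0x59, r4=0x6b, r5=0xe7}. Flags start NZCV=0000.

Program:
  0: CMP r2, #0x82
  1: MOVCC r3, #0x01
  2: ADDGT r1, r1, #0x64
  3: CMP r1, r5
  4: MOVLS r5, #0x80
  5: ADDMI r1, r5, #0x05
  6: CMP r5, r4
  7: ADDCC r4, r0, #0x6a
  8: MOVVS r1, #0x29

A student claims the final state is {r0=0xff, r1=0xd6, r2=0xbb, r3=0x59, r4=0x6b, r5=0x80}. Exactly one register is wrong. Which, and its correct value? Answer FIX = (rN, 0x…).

[0] flags=0010 → (cmp)
[1] flags=0010 CC?F → skip
[2] flags=0010 GT?T → r1=0xc8
[3] flags=1000 → (cmp)
[4] flags=1000 LS?T → r5=0x80
[5] flags=1000 MI?T → r1=0x85
[6] flags=0011 → (cmp)
[7] flags=0011 CC?F → skip
[8] flags=0011 VS?T → r1=0x29

FIX = (r1, 0x29)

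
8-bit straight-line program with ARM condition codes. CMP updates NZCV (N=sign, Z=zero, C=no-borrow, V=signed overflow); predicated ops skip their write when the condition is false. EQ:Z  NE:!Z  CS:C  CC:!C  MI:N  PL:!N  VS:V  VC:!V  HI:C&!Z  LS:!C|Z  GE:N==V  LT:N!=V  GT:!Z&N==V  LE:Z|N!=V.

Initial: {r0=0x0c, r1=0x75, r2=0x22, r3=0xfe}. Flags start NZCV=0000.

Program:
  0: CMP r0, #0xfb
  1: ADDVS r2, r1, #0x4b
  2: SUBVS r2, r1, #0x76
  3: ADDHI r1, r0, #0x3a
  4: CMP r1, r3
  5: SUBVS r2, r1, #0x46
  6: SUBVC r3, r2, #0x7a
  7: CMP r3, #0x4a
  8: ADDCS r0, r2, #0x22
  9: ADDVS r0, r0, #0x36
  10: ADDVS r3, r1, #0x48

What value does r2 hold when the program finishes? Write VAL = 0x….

0: ✓ CMP  NZCV=0000
1: · ADDVS
2: · SUBVS
3: · ADDHI
4: ✓ CMP  NZCV=0000
5: · SUBVS
6: ✓ SUBVC  r3←0xa8
7: ✓ CMP  NZCV=0011
8: ✓ ADDCS  r0←0x44
9: ✓ ADDVS  r0←0x7a
10: ✓ ADDVS  r3←0xbd

VAL = 0x22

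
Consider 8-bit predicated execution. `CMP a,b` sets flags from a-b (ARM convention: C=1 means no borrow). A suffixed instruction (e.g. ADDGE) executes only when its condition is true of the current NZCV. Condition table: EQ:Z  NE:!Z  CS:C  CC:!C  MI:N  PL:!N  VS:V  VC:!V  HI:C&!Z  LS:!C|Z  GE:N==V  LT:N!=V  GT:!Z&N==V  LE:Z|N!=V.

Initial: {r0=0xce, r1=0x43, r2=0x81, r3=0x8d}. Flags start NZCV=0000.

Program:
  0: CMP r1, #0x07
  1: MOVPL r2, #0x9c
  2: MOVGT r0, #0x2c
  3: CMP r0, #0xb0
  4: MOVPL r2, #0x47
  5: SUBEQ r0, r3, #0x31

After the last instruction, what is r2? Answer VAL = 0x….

[0] flags=0010 → (cmp)
[1] flags=0010 PL?T → r2=0x9c
[2] flags=0010 GT?T → r0=0x2c
[3] flags=0000 → (cmp)
[4] flags=0000 PL?T → r2=0x47
[5] flags=0000 EQ?F → skip

VAL = 0x47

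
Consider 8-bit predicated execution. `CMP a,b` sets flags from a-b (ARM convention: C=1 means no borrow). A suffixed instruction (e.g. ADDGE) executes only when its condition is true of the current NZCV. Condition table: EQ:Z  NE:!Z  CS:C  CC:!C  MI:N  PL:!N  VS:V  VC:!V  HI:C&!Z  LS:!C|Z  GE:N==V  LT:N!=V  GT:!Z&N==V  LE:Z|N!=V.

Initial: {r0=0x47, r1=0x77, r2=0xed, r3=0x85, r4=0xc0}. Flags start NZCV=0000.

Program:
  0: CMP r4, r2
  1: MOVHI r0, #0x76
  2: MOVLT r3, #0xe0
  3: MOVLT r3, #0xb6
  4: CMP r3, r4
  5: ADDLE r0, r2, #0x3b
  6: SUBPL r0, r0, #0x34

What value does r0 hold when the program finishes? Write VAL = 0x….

[0] flags=1000 → (cmp)
[1] flags=1000 HI?F → skip
[2] flags=1000 LT?T → r3=0xe0
[3] flags=1000 LT?T → r3=0xb6
[4] flags=1000 → (cmp)
[5] flags=1000 LE?T → r0=0x28
[6] flags=1000 PL?F → skip

VAL = 0x28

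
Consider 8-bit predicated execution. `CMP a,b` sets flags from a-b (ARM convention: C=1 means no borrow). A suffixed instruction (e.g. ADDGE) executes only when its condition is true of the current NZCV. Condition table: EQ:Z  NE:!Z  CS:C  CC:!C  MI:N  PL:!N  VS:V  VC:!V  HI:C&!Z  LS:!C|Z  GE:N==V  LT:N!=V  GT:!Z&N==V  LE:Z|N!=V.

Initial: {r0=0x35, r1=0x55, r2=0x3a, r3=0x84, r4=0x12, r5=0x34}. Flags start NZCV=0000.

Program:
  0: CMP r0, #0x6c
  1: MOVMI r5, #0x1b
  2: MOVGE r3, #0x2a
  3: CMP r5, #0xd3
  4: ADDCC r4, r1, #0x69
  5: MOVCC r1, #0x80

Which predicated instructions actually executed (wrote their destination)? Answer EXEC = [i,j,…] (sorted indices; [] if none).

EXEC = [1,4,5]

[0] flags=1000 → (cmp)
[1] flags=1000 MI?T → r5=0x1b
[2] flags=1000 GE?F → skip
[3] flags=0000 → (cmp)
[4] flags=0000 CC?T → r4=0xbe
[5] flags=0000 CC?T → r1=0x80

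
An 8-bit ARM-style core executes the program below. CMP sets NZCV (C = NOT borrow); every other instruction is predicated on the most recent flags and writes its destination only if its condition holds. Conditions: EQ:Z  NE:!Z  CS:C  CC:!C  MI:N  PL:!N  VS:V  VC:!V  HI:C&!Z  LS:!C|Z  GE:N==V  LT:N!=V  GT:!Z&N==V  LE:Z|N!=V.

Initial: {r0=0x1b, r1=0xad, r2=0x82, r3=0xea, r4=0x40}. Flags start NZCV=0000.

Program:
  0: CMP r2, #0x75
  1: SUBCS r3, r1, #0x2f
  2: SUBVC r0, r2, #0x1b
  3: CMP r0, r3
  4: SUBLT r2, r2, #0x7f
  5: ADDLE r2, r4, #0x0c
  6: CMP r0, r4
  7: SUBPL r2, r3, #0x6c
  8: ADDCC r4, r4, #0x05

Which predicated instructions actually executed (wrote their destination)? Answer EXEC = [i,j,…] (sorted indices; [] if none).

[0] flags=0011 → (cmp)
[1] flags=0011 CS?T → r3=0x7e
[2] flags=0011 VC?F → skip
[3] flags=1000 → (cmp)
[4] flags=1000 LT?T → r2=0x03
[5] flags=1000 LE?T → r2=0x4c
[6] flags=1000 → (cmp)
[7] flags=1000 PL?F → skip
[8] flags=1000 CC?T → r4=0x45

EXEC = [1,4,5,8]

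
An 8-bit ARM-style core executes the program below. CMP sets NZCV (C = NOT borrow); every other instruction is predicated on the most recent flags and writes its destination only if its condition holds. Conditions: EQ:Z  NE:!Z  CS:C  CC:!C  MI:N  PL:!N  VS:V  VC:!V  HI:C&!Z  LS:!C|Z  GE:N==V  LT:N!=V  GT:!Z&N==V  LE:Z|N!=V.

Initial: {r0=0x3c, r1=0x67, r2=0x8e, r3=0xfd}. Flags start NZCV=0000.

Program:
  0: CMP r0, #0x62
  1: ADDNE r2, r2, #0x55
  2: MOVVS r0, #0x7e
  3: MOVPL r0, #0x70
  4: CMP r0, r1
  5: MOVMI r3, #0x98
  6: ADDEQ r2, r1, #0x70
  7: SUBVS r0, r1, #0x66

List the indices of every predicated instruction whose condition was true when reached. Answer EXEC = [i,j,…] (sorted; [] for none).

0: ✓ CMP  NZCV=1000
1: ✓ ADDNE  r2←0xe3
2: · MOVVS
3: · MOVPL
4: ✓ CMP  NZCV=1000
5: ✓ MOVMI  r3←0x98
6: · ADDEQ
7: · SUBVS

EXEC = [1,5]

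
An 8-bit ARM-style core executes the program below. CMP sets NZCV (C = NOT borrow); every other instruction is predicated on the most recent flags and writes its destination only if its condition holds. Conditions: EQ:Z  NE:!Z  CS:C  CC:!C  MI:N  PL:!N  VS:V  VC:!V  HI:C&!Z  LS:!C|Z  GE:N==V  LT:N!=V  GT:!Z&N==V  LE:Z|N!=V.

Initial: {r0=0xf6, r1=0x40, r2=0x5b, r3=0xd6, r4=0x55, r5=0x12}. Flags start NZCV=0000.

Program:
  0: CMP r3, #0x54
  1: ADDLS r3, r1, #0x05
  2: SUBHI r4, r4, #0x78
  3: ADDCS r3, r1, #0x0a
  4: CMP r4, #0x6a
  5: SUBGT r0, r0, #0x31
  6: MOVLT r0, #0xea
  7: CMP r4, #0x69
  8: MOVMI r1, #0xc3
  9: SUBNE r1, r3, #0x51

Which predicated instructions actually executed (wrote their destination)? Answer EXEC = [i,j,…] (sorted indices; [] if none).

EXEC = [2,3,6,9]

0: ✓ CMP  NZCV=1010
1: · ADDLS
2: ✓ SUBHI  r4←0xdd
3: ✓ ADDCS  r3←0x4a
4: ✓ CMP  NZCV=0011
5: · SUBGT
6: ✓ MOVLT  r0←0xea
7: ✓ CMP  NZCV=0011
8: · MOVMI
9: ✓ SUBNE  r1←0xf9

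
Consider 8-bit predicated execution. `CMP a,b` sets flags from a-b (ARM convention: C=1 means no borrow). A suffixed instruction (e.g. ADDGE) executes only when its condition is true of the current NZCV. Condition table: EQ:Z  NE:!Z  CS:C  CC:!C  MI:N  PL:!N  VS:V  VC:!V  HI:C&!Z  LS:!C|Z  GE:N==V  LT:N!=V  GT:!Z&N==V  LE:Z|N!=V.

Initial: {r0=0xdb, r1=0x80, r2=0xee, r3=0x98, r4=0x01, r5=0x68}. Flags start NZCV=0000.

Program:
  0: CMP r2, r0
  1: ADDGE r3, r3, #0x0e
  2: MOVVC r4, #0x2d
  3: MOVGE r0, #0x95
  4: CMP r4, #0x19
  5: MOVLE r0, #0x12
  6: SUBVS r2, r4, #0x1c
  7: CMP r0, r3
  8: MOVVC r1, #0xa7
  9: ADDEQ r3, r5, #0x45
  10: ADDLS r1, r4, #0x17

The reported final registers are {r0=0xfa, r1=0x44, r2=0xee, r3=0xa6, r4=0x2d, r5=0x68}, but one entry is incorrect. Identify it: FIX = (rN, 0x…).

[0] flags=0010 → (cmp)
[1] flags=0010 GE?T → r3=0xa6
[2] flags=0010 VC?T → r4=0x2d
[3] flags=0010 GE?T → r0=0x95
[4] flags=0010 → (cmp)
[5] flags=0010 LE?F → skip
[6] flags=0010 VS?F → skip
[7] flags=1000 → (cmp)
[8] flags=1000 VC?T → r1=0xa7
[9] flags=1000 EQ?F → skip
[10] flags=1000 LS?T → r1=0x44

FIX = (r0, 0x95)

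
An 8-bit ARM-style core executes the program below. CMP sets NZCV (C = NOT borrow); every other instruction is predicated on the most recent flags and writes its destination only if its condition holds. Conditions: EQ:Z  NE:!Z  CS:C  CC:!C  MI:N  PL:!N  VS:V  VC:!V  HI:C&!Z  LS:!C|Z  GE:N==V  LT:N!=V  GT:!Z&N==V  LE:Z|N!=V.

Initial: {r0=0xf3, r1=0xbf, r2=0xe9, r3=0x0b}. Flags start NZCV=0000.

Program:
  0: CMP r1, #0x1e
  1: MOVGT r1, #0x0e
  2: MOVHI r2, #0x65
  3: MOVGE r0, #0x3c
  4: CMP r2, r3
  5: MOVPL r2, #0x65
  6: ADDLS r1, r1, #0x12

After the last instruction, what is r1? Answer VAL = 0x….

[0] flags=1010 → (cmp)
[1] flags=1010 GT?F → skip
[2] flags=1010 HI?T → r2=0x65
[3] flags=1010 GE?F → skip
[4] flags=0010 → (cmp)
[5] flags=0010 PL?T → r2=0x65
[6] flags=0010 LS?F → skip

VAL = 0xbf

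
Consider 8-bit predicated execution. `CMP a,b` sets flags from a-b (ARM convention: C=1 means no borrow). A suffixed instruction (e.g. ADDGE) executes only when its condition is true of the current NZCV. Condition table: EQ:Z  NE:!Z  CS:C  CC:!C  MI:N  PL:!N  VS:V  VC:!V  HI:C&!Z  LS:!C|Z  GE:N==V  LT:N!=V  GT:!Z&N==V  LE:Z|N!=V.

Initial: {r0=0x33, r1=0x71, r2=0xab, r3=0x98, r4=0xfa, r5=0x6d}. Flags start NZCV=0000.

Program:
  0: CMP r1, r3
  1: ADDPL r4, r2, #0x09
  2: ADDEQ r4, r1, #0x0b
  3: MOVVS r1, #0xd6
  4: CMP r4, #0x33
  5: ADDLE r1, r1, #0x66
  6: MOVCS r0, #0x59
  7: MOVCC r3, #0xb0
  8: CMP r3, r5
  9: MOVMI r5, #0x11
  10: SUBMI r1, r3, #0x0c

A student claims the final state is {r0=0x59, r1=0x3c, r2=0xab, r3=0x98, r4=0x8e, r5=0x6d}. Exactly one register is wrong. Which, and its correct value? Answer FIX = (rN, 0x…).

[0] flags=1001 → (cmp)
[1] flags=1001 PL?F → skip
[2] flags=1001 EQ?F → skip
[3] flags=1001 VS?T → r1=0xd6
[4] flags=1010 → (cmp)
[5] flags=1010 LE?T → r1=0x3c
[6] flags=1010 CS?T → r0=0x59
[7] flags=1010 CC?F → skip
[8] flags=0011 → (cmp)
[9] flags=0011 MI?F → skip
[10] flags=0011 MI?F → skip

FIX = (r4, 0xfa)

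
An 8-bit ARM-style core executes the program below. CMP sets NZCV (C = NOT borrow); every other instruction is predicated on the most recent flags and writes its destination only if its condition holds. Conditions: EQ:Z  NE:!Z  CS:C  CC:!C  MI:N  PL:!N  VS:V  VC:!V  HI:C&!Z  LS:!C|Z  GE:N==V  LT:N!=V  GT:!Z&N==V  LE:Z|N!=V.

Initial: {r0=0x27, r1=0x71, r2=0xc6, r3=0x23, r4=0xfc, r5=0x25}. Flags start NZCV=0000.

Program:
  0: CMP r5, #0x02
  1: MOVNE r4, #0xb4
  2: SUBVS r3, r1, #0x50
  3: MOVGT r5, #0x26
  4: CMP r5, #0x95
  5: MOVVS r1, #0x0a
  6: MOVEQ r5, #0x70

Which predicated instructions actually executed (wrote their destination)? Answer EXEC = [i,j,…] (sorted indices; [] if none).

EXEC = [1,3,5]

0: ✓ CMP  NZCV=0010
1: ✓ MOVNE  r4←0xb4
2: · SUBVS
3: ✓ MOVGT  r5←0x26
4: ✓ CMP  NZCV=1001
5: ✓ MOVVS  r1←0x0a
6: · MOVEQ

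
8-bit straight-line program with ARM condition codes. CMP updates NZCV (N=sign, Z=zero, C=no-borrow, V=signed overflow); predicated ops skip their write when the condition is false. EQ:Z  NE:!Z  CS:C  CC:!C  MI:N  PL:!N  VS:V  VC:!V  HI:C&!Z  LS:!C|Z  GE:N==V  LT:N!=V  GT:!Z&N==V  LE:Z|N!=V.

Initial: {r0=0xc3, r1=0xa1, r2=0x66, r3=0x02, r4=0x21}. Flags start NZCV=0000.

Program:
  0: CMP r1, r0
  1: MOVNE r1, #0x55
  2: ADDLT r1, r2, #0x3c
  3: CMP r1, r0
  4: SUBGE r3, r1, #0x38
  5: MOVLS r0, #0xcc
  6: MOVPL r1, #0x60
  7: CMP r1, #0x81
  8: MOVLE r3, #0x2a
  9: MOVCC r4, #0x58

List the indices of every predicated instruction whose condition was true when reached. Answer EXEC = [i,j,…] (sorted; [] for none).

0: ✓ CMP  NZCV=1000
1: ✓ MOVNE  r1←0x55
2: ✓ ADDLT  r1←0xa2
3: ✓ CMP  NZCV=1000
4: · SUBGE
5: ✓ MOVLS  r0←0xcc
6: · MOVPL
7: ✓ CMP  NZCV=0010
8: · MOVLE
9: · MOVCC

EXEC = [1,2,5]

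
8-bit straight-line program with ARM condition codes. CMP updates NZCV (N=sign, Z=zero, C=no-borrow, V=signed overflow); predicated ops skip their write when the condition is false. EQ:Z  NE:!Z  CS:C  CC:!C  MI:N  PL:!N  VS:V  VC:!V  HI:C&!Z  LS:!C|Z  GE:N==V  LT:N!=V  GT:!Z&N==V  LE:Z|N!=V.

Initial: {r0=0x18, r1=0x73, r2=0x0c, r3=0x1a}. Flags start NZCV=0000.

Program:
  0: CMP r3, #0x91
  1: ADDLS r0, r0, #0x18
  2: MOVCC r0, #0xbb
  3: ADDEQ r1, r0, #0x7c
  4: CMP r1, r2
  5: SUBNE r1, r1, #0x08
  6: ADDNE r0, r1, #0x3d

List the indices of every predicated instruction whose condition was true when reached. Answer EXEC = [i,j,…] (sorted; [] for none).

EXEC = [1,2,5,6]

[0] flags=1001 → (cmp)
[1] flags=1001 LS?T → r0=0x30
[2] flags=1001 CC?T → r0=0xbb
[3] flags=1001 EQ?F → skip
[4] flags=0010 → (cmp)
[5] flags=0010 NE?T → r1=0x6b
[6] flags=0010 NE?T → r0=0xa8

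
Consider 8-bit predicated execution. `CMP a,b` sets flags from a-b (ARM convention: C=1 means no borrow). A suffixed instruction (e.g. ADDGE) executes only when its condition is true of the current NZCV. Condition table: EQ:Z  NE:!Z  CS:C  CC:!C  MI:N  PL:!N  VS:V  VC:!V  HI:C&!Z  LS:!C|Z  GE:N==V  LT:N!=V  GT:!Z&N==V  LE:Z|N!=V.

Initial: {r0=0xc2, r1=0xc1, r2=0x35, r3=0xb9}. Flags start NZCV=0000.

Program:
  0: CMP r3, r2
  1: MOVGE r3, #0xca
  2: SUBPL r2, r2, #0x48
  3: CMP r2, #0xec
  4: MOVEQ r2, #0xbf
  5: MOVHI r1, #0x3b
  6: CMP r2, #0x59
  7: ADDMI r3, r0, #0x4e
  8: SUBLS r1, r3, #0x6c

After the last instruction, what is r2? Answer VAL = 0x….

0: ✓ CMP  NZCV=1010
1: · MOVGE
2: · SUBPL
3: ✓ CMP  NZCV=0000
4: · MOVEQ
5: · MOVHI
6: ✓ CMP  NZCV=1000
7: ✓ ADDMI  r3←0x10
8: ✓ SUBLS  r1←0xa4

VAL = 0x35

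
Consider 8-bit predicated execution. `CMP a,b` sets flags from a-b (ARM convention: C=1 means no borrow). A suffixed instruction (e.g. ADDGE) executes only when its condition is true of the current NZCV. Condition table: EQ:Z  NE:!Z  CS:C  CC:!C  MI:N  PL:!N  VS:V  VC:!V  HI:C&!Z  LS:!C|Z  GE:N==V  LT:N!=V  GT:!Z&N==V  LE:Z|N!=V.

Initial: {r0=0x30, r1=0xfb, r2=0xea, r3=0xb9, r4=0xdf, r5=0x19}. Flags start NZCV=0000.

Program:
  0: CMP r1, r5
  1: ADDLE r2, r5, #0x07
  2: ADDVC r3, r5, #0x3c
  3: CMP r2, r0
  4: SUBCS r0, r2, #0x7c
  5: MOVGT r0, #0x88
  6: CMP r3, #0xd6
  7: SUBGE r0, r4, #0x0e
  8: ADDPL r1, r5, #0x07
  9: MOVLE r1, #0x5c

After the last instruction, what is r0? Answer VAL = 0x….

[0] flags=1010 → (cmp)
[1] flags=1010 LE?T → r2=0x20
[2] flags=1010 VC?T → r3=0x55
[3] flags=1000 → (cmp)
[4] flags=1000 CS?F → skip
[5] flags=1000 GT?F → skip
[6] flags=0000 → (cmp)
[7] flags=0000 GE?T → r0=0xd1
[8] flags=0000 PL?T → r1=0x20
[9] flags=0000 LE?F → skip

VAL = 0xd1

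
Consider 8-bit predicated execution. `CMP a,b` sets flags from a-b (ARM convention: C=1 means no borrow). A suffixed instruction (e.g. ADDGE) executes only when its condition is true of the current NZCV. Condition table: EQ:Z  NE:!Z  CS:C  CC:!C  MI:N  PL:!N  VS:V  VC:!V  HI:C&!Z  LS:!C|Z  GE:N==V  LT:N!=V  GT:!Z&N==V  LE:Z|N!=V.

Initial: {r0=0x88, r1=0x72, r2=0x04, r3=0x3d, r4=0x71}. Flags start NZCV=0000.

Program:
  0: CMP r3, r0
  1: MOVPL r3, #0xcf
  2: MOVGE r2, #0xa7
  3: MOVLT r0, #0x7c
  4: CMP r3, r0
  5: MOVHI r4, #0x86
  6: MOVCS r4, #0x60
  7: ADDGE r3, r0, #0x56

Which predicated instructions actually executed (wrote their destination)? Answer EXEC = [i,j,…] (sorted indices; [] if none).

[0] flags=1001 → (cmp)
[1] flags=1001 PL?F → skip
[2] flags=1001 GE?T → r2=0xa7
[3] flags=1001 LT?F → skip
[4] flags=1001 → (cmp)
[5] flags=1001 HI?F → skip
[6] flags=1001 CS?F → skip
[7] flags=1001 GE?T → r3=0xde

EXEC = [2,7]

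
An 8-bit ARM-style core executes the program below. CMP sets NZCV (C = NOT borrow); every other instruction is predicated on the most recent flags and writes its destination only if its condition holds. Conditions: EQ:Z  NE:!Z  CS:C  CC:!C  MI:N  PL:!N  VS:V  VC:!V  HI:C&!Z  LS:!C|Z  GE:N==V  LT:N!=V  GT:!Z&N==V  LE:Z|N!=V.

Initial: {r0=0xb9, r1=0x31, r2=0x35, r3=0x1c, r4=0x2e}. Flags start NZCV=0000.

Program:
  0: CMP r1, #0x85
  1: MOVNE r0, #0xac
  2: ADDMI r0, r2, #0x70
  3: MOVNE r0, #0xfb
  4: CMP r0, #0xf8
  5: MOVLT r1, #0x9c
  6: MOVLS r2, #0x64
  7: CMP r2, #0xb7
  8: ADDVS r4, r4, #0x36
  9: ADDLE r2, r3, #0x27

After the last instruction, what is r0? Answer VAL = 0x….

0: ✓ CMP  NZCV=1001
1: ✓ MOVNE  r0←0xac
2: ✓ ADDMI  r0←0xa5
3: ✓ MOVNE  r0←0xfb
4: ✓ CMP  NZCV=0010
5: · MOVLT
6: · MOVLS
7: ✓ CMP  NZCV=0000
8: · ADDVS
9: · ADDLE

VAL = 0xfb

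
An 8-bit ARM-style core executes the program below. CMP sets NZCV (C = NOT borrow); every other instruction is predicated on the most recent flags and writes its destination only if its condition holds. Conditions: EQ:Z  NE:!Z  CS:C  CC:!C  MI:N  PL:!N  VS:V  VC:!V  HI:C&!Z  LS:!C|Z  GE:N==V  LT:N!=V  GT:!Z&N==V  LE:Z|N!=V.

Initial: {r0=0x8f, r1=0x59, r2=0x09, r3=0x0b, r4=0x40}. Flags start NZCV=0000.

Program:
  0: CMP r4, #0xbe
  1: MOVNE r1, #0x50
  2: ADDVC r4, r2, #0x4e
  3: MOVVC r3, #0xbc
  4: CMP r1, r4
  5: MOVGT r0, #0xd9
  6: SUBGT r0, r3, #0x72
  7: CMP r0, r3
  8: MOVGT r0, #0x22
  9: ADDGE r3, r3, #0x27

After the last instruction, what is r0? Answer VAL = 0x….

[0] flags=1001 → (cmp)
[1] flags=1001 NE?T → r1=0x50
[2] flags=1001 VC?F → skip
[3] flags=1001 VC?F → skip
[4] flags=0010 → (cmp)
[5] flags=0010 GT?T → r0=0xd9
[6] flags=0010 GT?T → r0=0x99
[7] flags=1010 → (cmp)
[8] flags=1010 GT?F → skip
[9] flags=1010 GE?F → skip

VAL = 0x99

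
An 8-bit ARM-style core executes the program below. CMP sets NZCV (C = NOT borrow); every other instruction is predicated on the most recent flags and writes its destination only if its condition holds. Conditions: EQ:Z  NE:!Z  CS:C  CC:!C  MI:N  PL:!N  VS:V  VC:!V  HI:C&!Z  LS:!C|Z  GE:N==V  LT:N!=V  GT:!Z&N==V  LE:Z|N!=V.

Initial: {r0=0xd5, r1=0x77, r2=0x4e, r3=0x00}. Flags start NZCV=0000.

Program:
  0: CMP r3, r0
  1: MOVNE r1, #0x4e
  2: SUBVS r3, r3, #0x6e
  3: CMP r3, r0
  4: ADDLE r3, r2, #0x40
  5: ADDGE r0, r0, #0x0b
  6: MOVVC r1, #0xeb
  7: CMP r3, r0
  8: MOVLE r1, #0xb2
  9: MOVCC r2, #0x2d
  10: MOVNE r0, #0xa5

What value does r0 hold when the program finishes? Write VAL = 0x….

VAL = 0xa5

0: ✓ CMP  NZCV=0000
1: ✓ MOVNE  r1←0x4e
2: · SUBVS
3: ✓ CMP  NZCV=0000
4: · ADDLE
5: ✓ ADDGE  r0←0xe0
6: ✓ MOVVC  r1←0xeb
7: ✓ CMP  NZCV=0000
8: · MOVLE
9: ✓ MOVCC  r2←0x2d
10: ✓ MOVNE  r0←0xa5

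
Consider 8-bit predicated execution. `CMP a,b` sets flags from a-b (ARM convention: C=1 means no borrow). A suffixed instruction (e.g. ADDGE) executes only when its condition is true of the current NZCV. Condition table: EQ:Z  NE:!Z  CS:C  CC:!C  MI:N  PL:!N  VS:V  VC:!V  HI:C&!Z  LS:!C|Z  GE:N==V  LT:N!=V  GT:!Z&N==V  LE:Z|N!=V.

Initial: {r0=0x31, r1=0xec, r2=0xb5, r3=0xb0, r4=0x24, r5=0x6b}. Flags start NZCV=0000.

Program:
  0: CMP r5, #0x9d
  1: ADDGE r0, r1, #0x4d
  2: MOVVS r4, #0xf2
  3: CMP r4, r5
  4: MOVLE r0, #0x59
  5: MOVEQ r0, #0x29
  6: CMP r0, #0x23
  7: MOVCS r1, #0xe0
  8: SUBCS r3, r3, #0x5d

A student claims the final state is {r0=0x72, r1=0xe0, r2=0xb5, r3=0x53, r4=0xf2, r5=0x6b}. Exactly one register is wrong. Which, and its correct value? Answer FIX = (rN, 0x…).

[0] flags=1001 → (cmp)
[1] flags=1001 GE?T → r0=0x39
[2] flags=1001 VS?T → r4=0xf2
[3] flags=1010 → (cmp)
[4] flags=1010 LE?T → r0=0x59
[5] flags=1010 EQ?F → skip
[6] flags=0010 → (cmp)
[7] flags=0010 CS?T → r1=0xe0
[8] flags=0010 CS?T → r3=0x53

FIX = (r0, 0x59)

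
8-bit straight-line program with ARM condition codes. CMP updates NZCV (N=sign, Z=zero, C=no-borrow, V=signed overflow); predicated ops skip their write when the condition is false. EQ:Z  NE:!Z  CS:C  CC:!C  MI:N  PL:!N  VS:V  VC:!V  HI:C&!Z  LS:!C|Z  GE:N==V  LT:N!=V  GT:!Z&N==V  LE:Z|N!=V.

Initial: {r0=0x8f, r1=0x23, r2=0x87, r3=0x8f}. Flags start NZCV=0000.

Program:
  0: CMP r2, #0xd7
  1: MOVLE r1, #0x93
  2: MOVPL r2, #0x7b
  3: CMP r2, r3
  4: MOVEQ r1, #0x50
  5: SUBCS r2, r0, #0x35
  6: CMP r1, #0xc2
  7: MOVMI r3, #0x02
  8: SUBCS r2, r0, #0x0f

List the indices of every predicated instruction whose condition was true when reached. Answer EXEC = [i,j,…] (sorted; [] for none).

EXEC = [1,7]

[0] flags=1000 → (cmp)
[1] flags=1000 LE?T → r1=0x93
[2] flags=1000 PL?F → skip
[3] flags=1000 → (cmp)
[4] flags=1000 EQ?F → skip
[5] flags=1000 CS?F → skip
[6] flags=1000 → (cmp)
[7] flags=1000 MI?T → r3=0x02
[8] flags=1000 CS?F → skip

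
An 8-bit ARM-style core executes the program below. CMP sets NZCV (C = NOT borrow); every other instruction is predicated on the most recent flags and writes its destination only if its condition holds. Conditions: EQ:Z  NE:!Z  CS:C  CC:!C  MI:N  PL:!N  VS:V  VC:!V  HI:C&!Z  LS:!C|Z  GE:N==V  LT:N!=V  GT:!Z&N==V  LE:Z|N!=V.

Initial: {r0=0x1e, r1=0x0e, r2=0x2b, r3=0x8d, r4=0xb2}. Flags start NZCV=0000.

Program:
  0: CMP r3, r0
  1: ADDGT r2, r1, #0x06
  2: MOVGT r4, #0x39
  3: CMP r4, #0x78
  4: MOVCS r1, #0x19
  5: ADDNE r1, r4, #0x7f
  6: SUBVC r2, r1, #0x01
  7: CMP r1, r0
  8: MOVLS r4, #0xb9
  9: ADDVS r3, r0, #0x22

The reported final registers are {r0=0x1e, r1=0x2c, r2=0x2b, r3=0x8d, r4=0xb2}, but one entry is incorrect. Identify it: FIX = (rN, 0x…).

0: ✓ CMP  NZCV=0011
1: · ADDGT
2: · MOVGT
3: ✓ CMP  NZCV=0011
4: ✓ MOVCS  r1←0x19
5: ✓ ADDNE  r1←0x31
6: · SUBVC
7: ✓ CMP  NZCV=0010
8: · MOVLS
9: · ADDVS

FIX = (r1, 0x31)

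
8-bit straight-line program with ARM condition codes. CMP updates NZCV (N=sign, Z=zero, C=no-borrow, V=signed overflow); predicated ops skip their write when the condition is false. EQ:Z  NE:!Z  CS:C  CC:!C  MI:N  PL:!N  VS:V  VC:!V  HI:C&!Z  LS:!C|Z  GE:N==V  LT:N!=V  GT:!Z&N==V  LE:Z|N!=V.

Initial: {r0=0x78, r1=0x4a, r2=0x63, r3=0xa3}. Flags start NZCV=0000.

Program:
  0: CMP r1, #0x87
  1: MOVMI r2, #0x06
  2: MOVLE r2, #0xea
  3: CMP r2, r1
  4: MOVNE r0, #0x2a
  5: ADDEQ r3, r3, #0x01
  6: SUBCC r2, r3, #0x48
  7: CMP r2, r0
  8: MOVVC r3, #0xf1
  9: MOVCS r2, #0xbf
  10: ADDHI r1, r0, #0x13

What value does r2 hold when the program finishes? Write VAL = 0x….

VAL = 0xbf

0: ✓ CMP  NZCV=1001
1: ✓ MOVMI  r2←0x06
2: · MOVLE
3: ✓ CMP  NZCV=1000
4: ✓ MOVNE  r0←0x2a
5: · ADDEQ
6: ✓ SUBCC  r2←0x5b
7: ✓ CMP  NZCV=0010
8: ✓ MOVVC  r3←0xf1
9: ✓ MOVCS  r2←0xbf
10: ✓ ADDHI  r1←0x3d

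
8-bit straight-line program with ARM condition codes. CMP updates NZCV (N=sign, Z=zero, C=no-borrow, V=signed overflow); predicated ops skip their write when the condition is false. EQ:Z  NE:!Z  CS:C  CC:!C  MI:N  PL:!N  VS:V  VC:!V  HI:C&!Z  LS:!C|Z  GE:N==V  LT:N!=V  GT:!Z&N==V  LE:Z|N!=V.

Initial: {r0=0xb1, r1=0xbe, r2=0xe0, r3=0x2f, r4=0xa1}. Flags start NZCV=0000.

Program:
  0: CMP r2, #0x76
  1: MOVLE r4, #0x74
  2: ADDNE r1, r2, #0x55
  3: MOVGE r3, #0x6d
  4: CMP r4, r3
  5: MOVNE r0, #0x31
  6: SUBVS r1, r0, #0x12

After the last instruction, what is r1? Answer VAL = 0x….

VAL = 0x35

[0] flags=0011 → (cmp)
[1] flags=0011 LE?T → r4=0x74
[2] flags=0011 NE?T → r1=0x35
[3] flags=0011 GE?F → skip
[4] flags=0010 → (cmp)
[5] flags=0010 NE?T → r0=0x31
[6] flags=0010 VS?F → skip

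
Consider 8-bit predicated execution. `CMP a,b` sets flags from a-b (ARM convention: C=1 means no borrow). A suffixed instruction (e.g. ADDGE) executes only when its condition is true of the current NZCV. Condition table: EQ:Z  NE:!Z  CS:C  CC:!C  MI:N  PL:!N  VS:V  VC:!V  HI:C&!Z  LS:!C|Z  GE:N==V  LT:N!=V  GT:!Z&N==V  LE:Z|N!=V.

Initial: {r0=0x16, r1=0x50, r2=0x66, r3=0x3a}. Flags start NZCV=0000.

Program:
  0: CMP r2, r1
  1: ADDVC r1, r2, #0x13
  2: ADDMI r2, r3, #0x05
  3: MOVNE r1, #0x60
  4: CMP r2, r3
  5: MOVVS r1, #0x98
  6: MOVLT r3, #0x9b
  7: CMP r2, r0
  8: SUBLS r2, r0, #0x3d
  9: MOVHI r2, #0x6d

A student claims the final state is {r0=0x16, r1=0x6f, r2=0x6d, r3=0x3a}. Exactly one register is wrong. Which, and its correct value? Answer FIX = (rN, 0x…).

FIX = (r1, 0x60)

0: ✓ CMP  NZCV=0010
1: ✓ ADDVC  r1←0x79
2: · ADDMI
3: ✓ MOVNE  r1←0x60
4: ✓ CMP  NZCV=0010
5: · MOVVS
6: · MOVLT
7: ✓ CMP  NZCV=0010
8: · SUBLS
9: ✓ MOVHI  r2←0x6d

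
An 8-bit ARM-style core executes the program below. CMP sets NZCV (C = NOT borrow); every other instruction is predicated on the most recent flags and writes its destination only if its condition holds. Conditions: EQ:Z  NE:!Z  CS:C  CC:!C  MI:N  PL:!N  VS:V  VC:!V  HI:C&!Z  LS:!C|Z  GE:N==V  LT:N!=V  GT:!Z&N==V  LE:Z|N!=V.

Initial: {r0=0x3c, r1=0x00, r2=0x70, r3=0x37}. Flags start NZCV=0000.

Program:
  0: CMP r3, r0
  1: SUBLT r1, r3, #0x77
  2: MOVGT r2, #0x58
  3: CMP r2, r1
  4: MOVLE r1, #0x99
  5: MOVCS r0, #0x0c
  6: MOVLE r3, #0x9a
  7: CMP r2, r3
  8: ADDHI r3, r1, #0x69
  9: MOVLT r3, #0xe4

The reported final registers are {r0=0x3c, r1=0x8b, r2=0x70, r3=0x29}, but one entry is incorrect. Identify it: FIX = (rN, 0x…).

[0] flags=1000 → (cmp)
[1] flags=1000 LT?T → r1=0xc0
[2] flags=1000 GT?F → skip
[3] flags=1001 → (cmp)
[4] flags=1001 LE?F → skip
[5] flags=1001 CS?F → skip
[6] flags=1001 LE?F → skip
[7] flags=0010 → (cmp)
[8] flags=0010 HI?T → r3=0x29
[9] flags=0010 LT?F → skip

FIX = (r1, 0xc0)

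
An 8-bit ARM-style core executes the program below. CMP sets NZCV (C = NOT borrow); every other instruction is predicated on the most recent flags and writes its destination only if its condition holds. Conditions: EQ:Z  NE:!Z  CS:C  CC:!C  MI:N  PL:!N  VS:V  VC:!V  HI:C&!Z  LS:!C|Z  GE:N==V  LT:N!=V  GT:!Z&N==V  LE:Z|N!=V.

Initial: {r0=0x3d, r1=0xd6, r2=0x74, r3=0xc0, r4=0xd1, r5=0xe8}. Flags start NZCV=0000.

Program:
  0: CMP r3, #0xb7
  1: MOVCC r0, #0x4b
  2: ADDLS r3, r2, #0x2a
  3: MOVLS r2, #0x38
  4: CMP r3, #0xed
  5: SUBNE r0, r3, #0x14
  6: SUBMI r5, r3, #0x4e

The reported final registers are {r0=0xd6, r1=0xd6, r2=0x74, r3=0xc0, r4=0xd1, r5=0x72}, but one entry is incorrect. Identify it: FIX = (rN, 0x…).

0: ✓ CMP  NZCV=0010
1: · MOVCC
2: · ADDLS
3: · MOVLS
4: ✓ CMP  NZCV=1000
5: ✓ SUBNE  r0←0xac
6: ✓ SUBMI  r5←0x72

FIX = (r0, 0xac)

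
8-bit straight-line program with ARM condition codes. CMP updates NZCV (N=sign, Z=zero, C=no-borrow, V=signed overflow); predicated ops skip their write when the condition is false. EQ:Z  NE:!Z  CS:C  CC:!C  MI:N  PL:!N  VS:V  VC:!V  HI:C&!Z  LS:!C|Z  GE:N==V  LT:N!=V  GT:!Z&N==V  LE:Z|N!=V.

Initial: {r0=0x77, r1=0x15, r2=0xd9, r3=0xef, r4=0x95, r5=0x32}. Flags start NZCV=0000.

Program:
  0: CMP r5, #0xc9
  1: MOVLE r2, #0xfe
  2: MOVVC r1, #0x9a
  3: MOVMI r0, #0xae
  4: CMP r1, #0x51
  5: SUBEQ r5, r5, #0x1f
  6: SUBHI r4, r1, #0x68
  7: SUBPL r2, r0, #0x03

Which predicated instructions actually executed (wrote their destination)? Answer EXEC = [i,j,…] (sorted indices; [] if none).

0: ✓ CMP  NZCV=0000
1: · MOVLE
2: ✓ MOVVC  r1←0x9a
3: · MOVMI
4: ✓ CMP  NZCV=0011
5: · SUBEQ
6: ✓ SUBHI  r4←0x32
7: ✓ SUBPL  r2←0x74

EXEC = [2,6,7]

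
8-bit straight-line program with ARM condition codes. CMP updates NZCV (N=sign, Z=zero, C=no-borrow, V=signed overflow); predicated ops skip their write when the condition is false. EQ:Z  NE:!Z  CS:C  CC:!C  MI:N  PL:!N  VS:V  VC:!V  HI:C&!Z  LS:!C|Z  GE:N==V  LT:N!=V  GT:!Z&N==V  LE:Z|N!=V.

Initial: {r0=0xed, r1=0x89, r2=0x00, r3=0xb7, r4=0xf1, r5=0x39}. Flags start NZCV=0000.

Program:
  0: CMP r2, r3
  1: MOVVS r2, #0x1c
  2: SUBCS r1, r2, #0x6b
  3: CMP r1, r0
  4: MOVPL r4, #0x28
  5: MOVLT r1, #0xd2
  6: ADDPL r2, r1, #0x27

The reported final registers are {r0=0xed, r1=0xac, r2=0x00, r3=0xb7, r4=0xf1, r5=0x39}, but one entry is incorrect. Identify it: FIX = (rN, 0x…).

FIX = (r1, 0xd2)

[0] flags=0000 → (cmp)
[1] flags=0000 VS?F → skip
[2] flags=0000 CS?F → skip
[3] flags=1000 → (cmp)
[4] flags=1000 PL?F → skip
[5] flags=1000 LT?T → r1=0xd2
[6] flags=1000 PL?F → skip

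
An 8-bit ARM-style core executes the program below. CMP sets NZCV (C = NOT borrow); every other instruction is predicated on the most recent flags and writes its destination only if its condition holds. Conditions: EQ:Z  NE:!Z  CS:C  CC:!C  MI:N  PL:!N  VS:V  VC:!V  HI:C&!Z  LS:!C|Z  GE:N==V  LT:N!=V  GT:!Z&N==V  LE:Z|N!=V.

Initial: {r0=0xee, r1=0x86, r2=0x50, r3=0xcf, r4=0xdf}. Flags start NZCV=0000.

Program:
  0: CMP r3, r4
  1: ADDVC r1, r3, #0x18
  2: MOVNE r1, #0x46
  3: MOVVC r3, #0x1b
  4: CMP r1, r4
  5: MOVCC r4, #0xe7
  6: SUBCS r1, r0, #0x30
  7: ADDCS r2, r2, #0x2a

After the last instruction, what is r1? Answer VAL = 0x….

0: ✓ CMP  NZCV=1000
1: ✓ ADDVC  r1←0xe7
2: ✓ MOVNE  r1←0x46
3: ✓ MOVVC  r3←0x1b
4: ✓ CMP  NZCV=0000
5: ✓ MOVCC  r4←0xe7
6: · SUBCS
7: · ADDCS

VAL = 0x46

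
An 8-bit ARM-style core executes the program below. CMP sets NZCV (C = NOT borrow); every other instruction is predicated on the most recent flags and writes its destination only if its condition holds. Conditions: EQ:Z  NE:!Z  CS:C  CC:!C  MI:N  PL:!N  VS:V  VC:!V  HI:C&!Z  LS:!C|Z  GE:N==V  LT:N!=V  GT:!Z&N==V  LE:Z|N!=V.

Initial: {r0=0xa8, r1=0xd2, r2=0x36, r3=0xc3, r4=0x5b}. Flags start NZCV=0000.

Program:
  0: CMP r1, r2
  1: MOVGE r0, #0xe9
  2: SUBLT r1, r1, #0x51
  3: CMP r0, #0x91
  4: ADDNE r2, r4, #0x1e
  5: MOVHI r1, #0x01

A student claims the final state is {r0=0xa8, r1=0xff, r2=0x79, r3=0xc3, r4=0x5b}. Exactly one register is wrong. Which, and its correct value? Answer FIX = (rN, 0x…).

FIX = (r1, 0x01)

0: ✓ CMP  NZCV=1010
1: · MOVGE
2: ✓ SUBLT  r1←0x81
3: ✓ CMP  NZCV=0010
4: ✓ ADDNE  r2←0x79
5: ✓ MOVHI  r1←0x01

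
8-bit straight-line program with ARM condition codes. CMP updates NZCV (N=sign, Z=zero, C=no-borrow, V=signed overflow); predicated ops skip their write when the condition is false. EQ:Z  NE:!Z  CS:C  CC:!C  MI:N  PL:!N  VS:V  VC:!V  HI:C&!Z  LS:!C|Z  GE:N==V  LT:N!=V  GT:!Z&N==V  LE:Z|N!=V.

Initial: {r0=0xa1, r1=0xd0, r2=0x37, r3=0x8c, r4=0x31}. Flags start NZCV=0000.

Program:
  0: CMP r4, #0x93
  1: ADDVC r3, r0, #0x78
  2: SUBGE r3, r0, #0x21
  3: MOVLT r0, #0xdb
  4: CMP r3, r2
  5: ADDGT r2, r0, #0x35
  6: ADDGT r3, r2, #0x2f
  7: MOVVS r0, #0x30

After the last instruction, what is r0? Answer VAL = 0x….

VAL = 0x30

[0] flags=1001 → (cmp)
[1] flags=1001 VC?F → skip
[2] flags=1001 GE?T → r3=0x80
[3] flags=1001 LT?F → skip
[4] flags=0011 → (cmp)
[5] flags=0011 GT?F → skip
[6] flags=0011 GT?F → skip
[7] flags=0011 VS?T → r0=0x30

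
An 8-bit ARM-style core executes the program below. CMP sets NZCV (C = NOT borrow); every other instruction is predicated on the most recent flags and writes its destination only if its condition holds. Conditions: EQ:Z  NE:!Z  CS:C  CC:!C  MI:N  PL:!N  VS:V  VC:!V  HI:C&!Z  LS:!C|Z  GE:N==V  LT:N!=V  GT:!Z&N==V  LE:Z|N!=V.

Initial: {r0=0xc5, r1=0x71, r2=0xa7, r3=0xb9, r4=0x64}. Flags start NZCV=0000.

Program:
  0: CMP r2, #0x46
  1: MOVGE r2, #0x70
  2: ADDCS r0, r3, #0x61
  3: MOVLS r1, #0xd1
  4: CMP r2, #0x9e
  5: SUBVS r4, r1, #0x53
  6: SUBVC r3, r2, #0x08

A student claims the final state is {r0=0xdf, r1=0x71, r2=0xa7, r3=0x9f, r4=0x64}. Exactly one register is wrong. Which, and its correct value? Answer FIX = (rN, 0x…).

0: ✓ CMP  NZCV=0011
1: · MOVGE
2: ✓ ADDCS  r0←0x1a
3: · MOVLS
4: ✓ CMP  NZCV=0010
5: · SUBVS
6: ✓ SUBVC  r3←0x9f

FIX = (r0, 0x1a)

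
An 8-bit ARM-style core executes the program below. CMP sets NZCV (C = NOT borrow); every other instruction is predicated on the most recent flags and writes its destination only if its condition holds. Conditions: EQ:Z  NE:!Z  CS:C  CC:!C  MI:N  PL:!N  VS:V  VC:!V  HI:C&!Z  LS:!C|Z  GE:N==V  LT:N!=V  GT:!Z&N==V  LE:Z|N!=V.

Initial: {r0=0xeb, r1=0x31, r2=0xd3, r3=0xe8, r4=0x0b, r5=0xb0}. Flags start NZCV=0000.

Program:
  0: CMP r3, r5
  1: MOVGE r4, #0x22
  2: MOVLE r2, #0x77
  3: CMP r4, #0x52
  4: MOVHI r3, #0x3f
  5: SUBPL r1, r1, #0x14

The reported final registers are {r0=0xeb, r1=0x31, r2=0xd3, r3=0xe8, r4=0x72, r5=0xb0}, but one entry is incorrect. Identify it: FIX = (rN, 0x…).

[0] flags=0010 → (cmp)
[1] flags=0010 GE?T → r4=0x22
[2] flags=0010 LE?F → skip
[3] flags=1000 → (cmp)
[4] flags=1000 HI?F → skip
[5] flags=1000 PL?F → skip

FIX = (r4, 0x22)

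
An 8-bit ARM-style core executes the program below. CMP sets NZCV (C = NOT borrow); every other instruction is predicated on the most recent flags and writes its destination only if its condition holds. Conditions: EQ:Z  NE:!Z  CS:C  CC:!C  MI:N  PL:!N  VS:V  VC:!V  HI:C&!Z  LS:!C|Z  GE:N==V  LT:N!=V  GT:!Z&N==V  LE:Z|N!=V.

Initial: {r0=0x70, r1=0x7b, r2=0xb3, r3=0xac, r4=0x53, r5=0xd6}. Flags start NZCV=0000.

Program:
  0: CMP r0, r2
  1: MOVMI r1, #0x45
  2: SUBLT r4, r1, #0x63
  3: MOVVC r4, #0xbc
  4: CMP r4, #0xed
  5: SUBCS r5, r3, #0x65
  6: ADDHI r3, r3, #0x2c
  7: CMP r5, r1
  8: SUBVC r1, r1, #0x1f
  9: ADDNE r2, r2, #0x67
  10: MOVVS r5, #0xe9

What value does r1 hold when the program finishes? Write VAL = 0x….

VAL = 0x26

[0] flags=1001 → (cmp)
[1] flags=1001 MI?T → r1=0x45
[2] flags=1001 LT?F → skip
[3] flags=1001 VC?F → skip
[4] flags=0000 → (cmp)
[5] flags=0000 CS?F → skip
[6] flags=0000 HI?F → skip
[7] flags=1010 → (cmp)
[8] flags=1010 VC?T → r1=0x26
[9] flags=1010 NE?T → r2=0x1a
[10] flags=1010 VS?F → skip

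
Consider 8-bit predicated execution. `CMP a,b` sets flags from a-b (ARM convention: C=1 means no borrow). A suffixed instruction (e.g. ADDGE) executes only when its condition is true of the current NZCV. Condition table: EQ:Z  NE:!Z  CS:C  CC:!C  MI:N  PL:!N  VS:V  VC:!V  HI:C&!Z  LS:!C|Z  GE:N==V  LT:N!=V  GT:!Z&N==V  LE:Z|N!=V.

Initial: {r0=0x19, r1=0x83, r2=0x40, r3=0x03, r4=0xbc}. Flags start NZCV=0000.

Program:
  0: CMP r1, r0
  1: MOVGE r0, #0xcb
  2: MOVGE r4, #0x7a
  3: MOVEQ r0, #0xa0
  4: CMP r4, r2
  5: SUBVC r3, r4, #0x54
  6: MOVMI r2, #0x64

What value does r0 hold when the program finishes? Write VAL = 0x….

VAL = 0x19

[0] flags=0011 → (cmp)
[1] flags=0011 GE?F → skip
[2] flags=0011 GE?F → skip
[3] flags=0011 EQ?F → skip
[4] flags=0011 → (cmp)
[5] flags=0011 VC?F → skip
[6] flags=0011 MI?F → skip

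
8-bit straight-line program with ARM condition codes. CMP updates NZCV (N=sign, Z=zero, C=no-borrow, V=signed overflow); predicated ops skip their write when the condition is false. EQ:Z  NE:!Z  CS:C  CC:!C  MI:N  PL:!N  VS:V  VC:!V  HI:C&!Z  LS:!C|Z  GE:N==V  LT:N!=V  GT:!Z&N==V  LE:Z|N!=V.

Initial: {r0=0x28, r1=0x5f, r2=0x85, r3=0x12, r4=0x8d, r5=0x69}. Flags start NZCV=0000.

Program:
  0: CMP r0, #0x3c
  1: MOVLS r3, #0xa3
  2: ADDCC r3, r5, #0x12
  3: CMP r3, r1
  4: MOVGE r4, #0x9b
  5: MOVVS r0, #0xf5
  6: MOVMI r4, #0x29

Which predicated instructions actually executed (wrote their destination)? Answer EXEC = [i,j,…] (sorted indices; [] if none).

0: ✓ CMP  NZCV=1000
1: ✓ MOVLS  r3←0xa3
2: ✓ ADDCC  r3←0x7b
3: ✓ CMP  NZCV=0010
4: ✓ MOVGE  r4←0x9b
5: · MOVVS
6: · MOVMI

EXEC = [1,2,4]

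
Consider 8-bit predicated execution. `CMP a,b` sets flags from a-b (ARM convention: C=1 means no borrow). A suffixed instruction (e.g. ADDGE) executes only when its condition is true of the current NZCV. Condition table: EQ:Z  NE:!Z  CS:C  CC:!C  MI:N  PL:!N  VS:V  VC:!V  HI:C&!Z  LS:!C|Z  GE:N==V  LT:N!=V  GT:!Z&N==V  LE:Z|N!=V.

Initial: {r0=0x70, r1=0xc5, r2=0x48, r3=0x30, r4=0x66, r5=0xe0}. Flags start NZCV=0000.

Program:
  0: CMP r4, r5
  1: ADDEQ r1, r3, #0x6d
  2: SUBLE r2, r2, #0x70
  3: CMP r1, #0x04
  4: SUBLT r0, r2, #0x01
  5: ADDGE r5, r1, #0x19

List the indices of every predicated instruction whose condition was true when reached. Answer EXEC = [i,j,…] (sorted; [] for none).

EXEC = [4]

0: ✓ CMP  NZCV=1001
1: · ADDEQ
2: · SUBLE
3: ✓ CMP  NZCV=1010
4: ✓ SUBLT  r0←0x47
5: · ADDGE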